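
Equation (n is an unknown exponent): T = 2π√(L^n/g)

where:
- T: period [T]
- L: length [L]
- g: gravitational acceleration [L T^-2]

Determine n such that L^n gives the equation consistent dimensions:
n = 1

T has dimensions [T]; L has dimensions [L].
With n = 1: 2π√(L^1/g) has dimensions [T], matching the LHS ✓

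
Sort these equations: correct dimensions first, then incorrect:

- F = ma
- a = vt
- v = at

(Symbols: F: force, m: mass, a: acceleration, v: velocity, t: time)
Dimensionally correct: F = ma, v = at
Dimensionally incorrect: a = vt
Ordered (correct first, then incorrect): F = ma, v = at, a = vt

- F = ma: LHS [L M T^-2], RHS [L M T^-2] → correct ✓
- a = vt: LHS [L T^-2], RHS [L] → incorrect ✗
- v = at: LHS [L T^-1], RHS [L T^-1] → correct ✓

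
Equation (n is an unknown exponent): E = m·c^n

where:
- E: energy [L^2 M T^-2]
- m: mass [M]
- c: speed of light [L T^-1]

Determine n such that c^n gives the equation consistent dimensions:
n = 2

E has dimensions [L^2 M T^-2]; c has dimensions [L T^-1].
The rest of the RHS has dimensions [M], so c^n must supply [L^2 T^-2].
With n = 2: m·c^2 has dimensions [L^2 M T^-2], matching the LHS ✓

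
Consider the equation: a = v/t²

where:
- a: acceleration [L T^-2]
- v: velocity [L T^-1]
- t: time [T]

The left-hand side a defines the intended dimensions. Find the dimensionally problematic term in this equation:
The right-hand side term v/t²

a has dimensions [L T^-2], but v/t² has dimensions [L T^-3], so the term v/t² is dimensionally wrong for a.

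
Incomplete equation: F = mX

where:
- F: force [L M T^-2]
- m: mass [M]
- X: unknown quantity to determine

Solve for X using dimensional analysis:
X = a (acceleration), dimensions [L T^-2]

F has dimensions [L M T^-2]; the rest of the RHS (m) has dimensions [M].
So X must have dimensions [L T^-2] — X = a (acceleration).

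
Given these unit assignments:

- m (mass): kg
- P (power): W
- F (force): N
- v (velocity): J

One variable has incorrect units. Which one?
v

The variable v (velocity) should have units m/s, not J.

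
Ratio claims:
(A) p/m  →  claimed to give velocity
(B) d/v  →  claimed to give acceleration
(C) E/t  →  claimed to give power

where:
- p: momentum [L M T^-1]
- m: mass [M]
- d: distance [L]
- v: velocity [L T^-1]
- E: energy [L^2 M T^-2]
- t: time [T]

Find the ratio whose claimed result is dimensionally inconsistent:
(B) d/v does not give acceleration

(A) p/m: [L T^-1] = velocity [L T^-1] ✓
(B) d/v: [T] ≠ acceleration [L T^-2] ✗
(C) E/t: [L^2 M T^-3] = power [L^2 M T^-3] ✓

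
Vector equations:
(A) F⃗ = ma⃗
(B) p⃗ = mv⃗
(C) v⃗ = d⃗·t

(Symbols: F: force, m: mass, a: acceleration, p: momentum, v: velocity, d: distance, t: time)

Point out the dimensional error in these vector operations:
(C) v⃗ = d⃗·t

(A) F⃗ = ma⃗: LHS [L M T^-2], RHS [L M T^-2] ✓ — Force and acceleration are vectors, mass is a scalar
(B) p⃗ = mv⃗: LHS [L M T^-1], RHS [L M T^-1] ✓ — mass (scalar) times velocity (vector)
(C) v⃗ = d⃗·t: LHS [L T^-1], RHS [L T] ✗ — velocity is displacement per time; should be d⃗/t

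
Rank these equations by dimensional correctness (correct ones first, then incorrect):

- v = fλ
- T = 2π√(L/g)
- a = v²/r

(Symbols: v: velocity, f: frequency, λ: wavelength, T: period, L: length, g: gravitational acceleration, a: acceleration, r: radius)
Dimensionally correct: v = fλ, T = 2π√(L/g), a = v²/r
Dimensionally incorrect: none
Ordered (correct first, then incorrect): v = fλ, T = 2π√(L/g), a = v²/r

- v = fλ: LHS [L T^-1], RHS [L T^-1] → correct ✓
- T = 2π√(L/g): LHS [T], RHS [T] → correct ✓
- a = v²/r: LHS [L T^-2], RHS [L T^-2] → correct ✓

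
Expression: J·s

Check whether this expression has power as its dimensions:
No

The expression J·s has dimensions [L^2 M T^-1], but power has dimensions [L^2 M T^-3].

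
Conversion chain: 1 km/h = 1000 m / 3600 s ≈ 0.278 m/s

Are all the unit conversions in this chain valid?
The chain is correct (no errors).

Correct: 1 km = 1000 m, 1 h = 3600 s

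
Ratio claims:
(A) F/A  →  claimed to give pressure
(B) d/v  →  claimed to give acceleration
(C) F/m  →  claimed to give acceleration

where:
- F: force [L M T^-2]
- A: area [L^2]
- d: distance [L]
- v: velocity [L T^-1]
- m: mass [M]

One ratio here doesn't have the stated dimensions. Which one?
(B) d/v does not give acceleration

(A) F/A: [L^-1 M T^-2] = pressure [L^-1 M T^-2] ✓
(B) d/v: [T] ≠ acceleration [L T^-2] ✗
(C) F/m: [L T^-2] = acceleration [L T^-2] ✓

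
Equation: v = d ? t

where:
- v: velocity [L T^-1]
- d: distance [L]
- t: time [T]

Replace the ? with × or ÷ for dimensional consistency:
division (÷): v = d ÷ t

v [L T^-1]; d [L]; t [T].
d × t → [L T] ✗
d ÷ t → [L T^-1] ✓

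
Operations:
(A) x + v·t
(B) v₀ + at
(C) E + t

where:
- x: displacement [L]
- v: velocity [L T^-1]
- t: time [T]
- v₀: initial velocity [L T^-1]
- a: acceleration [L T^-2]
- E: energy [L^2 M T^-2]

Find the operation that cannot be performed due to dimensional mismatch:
(C) E + t

(A) x + v·t: x [L] and v·t [L] — same dimensions ✓
(B) v₀ + at: v₀ [L T^-1] and at [L T^-1] — same dimensions ✓
(C) E + t: E [L^2 M T^-2] and t [T] — different dimensions cannot be added/subtracted ✗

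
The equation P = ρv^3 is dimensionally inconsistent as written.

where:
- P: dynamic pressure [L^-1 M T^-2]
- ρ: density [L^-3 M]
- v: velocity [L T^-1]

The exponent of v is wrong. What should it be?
The exponent of v should be 2: P = ρv^2

The LHS P has dimensions [L^-1 M T^-2]; v has dimensions [L T^-1].
As written, the RHS ρv^3 (exponent 3 on v) has dimensions [M T^-3], which does not match.
With exponent 2, the RHS ρv^2 has dimensions [L^-1 M T^-2], matching the LHS.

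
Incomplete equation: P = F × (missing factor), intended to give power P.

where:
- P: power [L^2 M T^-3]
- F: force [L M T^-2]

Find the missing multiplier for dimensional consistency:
v (velocity), dimensions [L T^-1]

P has dimensions [L^2 M T^-3] and F has dimensions [L M T^-2].
The missing factor must have dimensions [L^2 M T^-3] / [L M T^-2] = [L T^-1], i.e. velocity (v).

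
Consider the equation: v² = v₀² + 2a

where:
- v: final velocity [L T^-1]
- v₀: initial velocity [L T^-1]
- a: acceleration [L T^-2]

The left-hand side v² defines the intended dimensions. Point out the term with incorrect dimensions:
The term 2a

Checking each RHS term against the LHS:
- v₀²: [L^2 T^-2] — matches v² [L^2 T^-2] ✓
- 2a: [L T^-2] — does NOT match v² [L^2 T^-2] ✗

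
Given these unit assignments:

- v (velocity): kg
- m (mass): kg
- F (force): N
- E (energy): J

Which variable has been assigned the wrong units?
v

The variable v (velocity) should have units m/s, not kg.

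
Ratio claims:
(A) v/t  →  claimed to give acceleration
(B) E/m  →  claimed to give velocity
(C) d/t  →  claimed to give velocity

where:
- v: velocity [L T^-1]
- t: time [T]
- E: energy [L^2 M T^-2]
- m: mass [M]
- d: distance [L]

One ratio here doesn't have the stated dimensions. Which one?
(B) E/m does not give velocity

(A) v/t: [L T^-2] = acceleration [L T^-2] ✓
(B) E/m: [L^2 T^-2] ≠ velocity [L T^-1] ✗
(C) d/t: [L T^-1] = velocity [L T^-1] ✓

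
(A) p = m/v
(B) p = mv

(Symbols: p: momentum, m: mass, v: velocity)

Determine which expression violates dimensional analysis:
(A)

(A) p = m/v: LHS [L M T^-1], RHS [L^-1 M T] ✗
(B) p = mv: LHS [L M T^-1], RHS [L M T^-1] ✓

Expression (A) p = m/v is dimensionally incorrect.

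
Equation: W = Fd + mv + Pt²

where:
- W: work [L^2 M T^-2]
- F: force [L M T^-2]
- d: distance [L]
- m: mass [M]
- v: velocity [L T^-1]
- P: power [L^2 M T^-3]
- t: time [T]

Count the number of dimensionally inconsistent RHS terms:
2

LHS W: [L^2 M T^-2]
- Fd: [L^2 M T^-2] ✓
- mv: [L M T^-1] ✗
- Pt²: [L^2 M T^-1] ✗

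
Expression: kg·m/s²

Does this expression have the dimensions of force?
Yes

The expression kg·m/s² has dimensions [L M T^-2], which is exactly force [L M T^-2].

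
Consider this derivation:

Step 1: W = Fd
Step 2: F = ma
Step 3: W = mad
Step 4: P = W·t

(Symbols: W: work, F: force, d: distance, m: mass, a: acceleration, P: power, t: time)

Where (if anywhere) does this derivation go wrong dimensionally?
Step 4

Step 1: W = Fd → LHS [L^2 M T^-2], RHS [L^2 M T^-2] ✓
Step 2: F = ma → LHS [L M T^-2], RHS [L M T^-2] ✓
Step 3: W = mad → LHS [L^2 M T^-2], RHS [L^2 M T^-2] ✓
Step 4: P = W·t → LHS [L^2 M T^-3], RHS [L^2 M T^-1] ✗

The first dimensional inconsistency appears in step 4: P = W·t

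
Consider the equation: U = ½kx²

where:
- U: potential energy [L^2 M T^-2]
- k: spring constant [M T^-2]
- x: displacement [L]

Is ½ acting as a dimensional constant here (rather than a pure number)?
No

U has dimensions [L^2 M T^-2] and kx² already has dimensions [L^2 M T^-2], so the equation balances without ½ contributing any dimensions. ½ is a pure (dimensionless) number; changing or removing it would not affect dimensional consistency.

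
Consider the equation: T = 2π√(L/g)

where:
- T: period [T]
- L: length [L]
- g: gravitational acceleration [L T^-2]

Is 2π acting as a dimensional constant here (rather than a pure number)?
No

T has dimensions [T] and √(L/g) already has dimensions [T], so the equation balances without 2π contributing any dimensions. 2π is a pure (dimensionless) number; changing or removing it would not affect dimensional consistency.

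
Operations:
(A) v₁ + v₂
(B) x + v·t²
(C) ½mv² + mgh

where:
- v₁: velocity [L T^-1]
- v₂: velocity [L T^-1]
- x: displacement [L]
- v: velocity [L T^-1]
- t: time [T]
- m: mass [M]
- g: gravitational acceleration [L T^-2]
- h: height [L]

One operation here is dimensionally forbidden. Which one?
(B) x + v·t²

(A) v₁ + v₂: v₁ [L T^-1] and v₂ [L T^-1] — same dimensions ✓
(B) x + v·t²: x [L] and v·t² [L T] — different dimensions cannot be added/subtracted ✗
(C) ½mv² + mgh: ½mv² [L^2 M T^-2] and mgh [L^2 M T^-2] — same dimensions ✓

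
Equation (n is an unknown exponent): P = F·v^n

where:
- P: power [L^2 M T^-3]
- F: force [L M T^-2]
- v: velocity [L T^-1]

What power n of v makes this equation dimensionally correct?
n = 1

P has dimensions [L^2 M T^-3]; v has dimensions [L T^-1].
The rest of the RHS has dimensions [L M T^-2], so v^n must supply [L T^-1].
With n = 1: F·v^1 has dimensions [L^2 M T^-3], matching the LHS ✓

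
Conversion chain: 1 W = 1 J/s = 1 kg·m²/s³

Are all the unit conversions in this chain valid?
The chain is correct (no errors).

Correct: Watt is Joule per second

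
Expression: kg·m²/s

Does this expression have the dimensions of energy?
No

The expression kg·m²/s has dimensions [L^2 M T^-1], but energy has dimensions [L^2 M T^-2].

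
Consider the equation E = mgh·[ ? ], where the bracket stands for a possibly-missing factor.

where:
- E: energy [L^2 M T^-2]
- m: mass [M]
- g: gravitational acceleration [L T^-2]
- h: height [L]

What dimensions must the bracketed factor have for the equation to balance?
Nothing is missing — the bracketed factor must be dimensionless.

E has dimensions [L^2 M T^-2] and mgh already has dimensions [L^2 M T^-2], so E = mgh is dimensionally complete.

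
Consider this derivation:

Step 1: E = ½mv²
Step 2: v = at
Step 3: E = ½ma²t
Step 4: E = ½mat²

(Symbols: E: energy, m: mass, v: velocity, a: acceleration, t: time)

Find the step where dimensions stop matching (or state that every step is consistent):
Step 3

Step 1: E = ½mv² → LHS [L^2 M T^-2], RHS [L^2 M T^-2] ✓
Step 2: v = at → LHS [L T^-1], RHS [L T^-1] ✓
Step 3: E = ½ma²t → LHS [L^2 M T^-2], RHS [L^2 M T^-3] ✗

The first dimensional inconsistency appears in step 3: E = ½ma²t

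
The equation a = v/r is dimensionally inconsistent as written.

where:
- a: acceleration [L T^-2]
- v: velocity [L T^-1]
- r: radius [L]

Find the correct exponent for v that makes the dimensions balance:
The exponent of v should be 2: a = v^2/r

The LHS a has dimensions [L T^-2]; v has dimensions [L T^-1].
As written, the RHS v/r (exponent 1 on v) has dimensions [T^-1], which does not match.
With exponent 2, the RHS v^2/r has dimensions [L T^-2], matching the LHS.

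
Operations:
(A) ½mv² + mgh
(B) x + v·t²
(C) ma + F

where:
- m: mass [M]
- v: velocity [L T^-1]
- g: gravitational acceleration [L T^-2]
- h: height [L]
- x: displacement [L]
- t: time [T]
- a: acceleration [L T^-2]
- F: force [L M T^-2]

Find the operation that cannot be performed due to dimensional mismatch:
(B) x + v·t²

(A) ½mv² + mgh: ½mv² [L^2 M T^-2] and mgh [L^2 M T^-2] — same dimensions ✓
(B) x + v·t²: x [L] and v·t² [L T] — different dimensions cannot be added/subtracted ✗
(C) ma + F: ma [L M T^-2] and F [L M T^-2] — same dimensions ✓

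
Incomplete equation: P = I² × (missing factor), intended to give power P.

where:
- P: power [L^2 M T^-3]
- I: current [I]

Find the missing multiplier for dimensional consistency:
R (resistance), dimensions [I^-2 L^2 M T^-3]

P has dimensions [L^2 M T^-3] and I² has dimensions [I^2].
The missing factor must have dimensions [L^2 M T^-3] / [I^2] = [I^-2 L^2 M T^-3], i.e. resistance (R).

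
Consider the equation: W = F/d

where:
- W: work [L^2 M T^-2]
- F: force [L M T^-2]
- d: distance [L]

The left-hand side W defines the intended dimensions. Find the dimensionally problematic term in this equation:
The right-hand side term F/d

W has dimensions [L^2 M T^-2], but F/d has dimensions [M T^-2], so the term F/d is dimensionally wrong for W.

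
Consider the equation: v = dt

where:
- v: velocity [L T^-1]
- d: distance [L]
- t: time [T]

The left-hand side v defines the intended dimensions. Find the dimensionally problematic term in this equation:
The right-hand side term dt

v has dimensions [L T^-1], but dt has dimensions [L T], so the term dt is dimensionally wrong for v.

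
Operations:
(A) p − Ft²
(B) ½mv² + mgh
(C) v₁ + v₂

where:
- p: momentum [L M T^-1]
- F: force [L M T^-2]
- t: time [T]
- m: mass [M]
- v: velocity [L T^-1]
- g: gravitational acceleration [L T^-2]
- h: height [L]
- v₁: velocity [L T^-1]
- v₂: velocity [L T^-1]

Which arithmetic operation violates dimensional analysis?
(A) p − Ft²

(A) p − Ft²: p [L M T^-1] and Ft² [L M] — different dimensions cannot be added/subtracted ✗
(B) ½mv² + mgh: ½mv² [L^2 M T^-2] and mgh [L^2 M T^-2] — same dimensions ✓
(C) v₁ + v₂: v₁ [L T^-1] and v₂ [L T^-1] — same dimensions ✓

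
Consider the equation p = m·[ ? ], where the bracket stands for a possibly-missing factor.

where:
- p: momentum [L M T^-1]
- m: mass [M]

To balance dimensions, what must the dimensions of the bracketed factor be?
[L T^-1] — velocity (e.g. v)

p has dimensions [L M T^-1]; m has dimensions [M].
The bracketed factor must supply [L M T^-1] / [M] = [L T^-1].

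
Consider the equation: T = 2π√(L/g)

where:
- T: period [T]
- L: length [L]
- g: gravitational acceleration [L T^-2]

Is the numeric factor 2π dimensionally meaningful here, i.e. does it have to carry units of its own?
No

T has dimensions [T] and √(L/g) already has dimensions [T], so the equation balances without 2π contributing any dimensions. 2π is a pure (dimensionless) number; changing or removing it would not affect dimensional consistency.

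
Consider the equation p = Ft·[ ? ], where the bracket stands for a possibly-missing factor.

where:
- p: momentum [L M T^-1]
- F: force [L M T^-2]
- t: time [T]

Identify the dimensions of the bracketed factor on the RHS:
Nothing is missing — the bracketed factor must be dimensionless.

p has dimensions [L M T^-1] and Ft already has dimensions [L M T^-1], so p = Ft is dimensionally complete.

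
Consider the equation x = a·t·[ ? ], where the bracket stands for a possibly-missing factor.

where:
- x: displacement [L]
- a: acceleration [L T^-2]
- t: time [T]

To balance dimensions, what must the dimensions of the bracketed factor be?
[T] — time (e.g. t)

x has dimensions [L]; a·t has dimensions [L T^-1].
The bracketed factor must supply [L] / [L T^-1] = [T].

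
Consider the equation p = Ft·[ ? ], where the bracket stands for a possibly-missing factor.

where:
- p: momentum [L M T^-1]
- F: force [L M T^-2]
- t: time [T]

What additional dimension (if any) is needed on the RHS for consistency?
Nothing is missing — the bracketed factor must be dimensionless.

p has dimensions [L M T^-1] and Ft already has dimensions [L M T^-1], so p = Ft is dimensionally complete.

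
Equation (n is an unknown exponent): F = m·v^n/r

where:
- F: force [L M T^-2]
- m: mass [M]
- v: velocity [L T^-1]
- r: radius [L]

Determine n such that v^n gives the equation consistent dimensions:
n = 2

F has dimensions [L M T^-2]; v has dimensions [L T^-1].
The rest of the RHS has dimensions [L^-1 M], so v^n must supply [L^2 T^-2].
With n = 2: m·v^2/r has dimensions [L M T^-2], matching the LHS ✓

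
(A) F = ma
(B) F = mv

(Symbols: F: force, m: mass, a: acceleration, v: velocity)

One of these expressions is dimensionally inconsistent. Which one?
(B)

(A) F = ma: LHS [L M T^-2], RHS [L M T^-2] ✓
(B) F = mv: LHS [L M T^-2], RHS [L M T^-1] ✗

Expression (B) F = mv is dimensionally incorrect.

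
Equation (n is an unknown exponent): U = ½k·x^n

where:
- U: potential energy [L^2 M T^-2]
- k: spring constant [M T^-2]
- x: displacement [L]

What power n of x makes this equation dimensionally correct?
n = 2

U has dimensions [L^2 M T^-2]; x has dimensions [L].
The rest of the RHS has dimensions [M T^-2], so x^n must supply [L^2].
With n = 2: ½k·x^2 has dimensions [L^2 M T^-2], matching the LHS ✓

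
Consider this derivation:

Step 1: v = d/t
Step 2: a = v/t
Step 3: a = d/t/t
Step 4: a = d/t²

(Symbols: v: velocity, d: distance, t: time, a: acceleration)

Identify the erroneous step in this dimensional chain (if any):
No step introduces an error — all steps are dimensionally consistent.

Step 1: v = d/t → LHS [L T^-1], RHS [L T^-1] ✓
Step 2: a = v/t → LHS [L T^-2], RHS [L T^-2] ✓
Step 3: a = d/t/t → LHS [L T^-2], RHS [L T^-2] ✓
Step 4: a = d/t² → LHS [L T^-2], RHS [L T^-2] ✓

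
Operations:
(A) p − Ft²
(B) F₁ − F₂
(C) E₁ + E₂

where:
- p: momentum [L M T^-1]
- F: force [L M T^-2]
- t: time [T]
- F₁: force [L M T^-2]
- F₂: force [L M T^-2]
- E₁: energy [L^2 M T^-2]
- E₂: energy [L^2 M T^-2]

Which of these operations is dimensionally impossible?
(A) p − Ft²

(A) p − Ft²: p [L M T^-1] and Ft² [L M] — different dimensions cannot be added/subtracted ✗
(B) F₁ − F₂: F₁ [L M T^-2] and F₂ [L M T^-2] — same dimensions ✓
(C) E₁ + E₂: E₁ [L^2 M T^-2] and E₂ [L^2 M T^-2] — same dimensions ✓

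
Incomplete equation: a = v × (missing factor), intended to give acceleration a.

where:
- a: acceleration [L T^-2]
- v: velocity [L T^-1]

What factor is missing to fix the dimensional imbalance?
1/t (inverse time), dimensions [T^-1]

a has dimensions [L T^-2] and v has dimensions [L T^-1].
The missing factor must have dimensions [L T^-2] / [L T^-1] = [T^-1], i.e. inverse time (1/t).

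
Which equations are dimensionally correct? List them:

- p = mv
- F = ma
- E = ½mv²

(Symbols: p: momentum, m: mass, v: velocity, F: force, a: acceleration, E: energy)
Dimensionally correct: p = mv, F = ma, E = ½mv²
Dimensionally incorrect: none
Ordered (correct first, then incorrect): p = mv, F = ma, E = ½mv²

- p = mv: LHS [L M T^-1], RHS [L M T^-1] → correct ✓
- F = ma: LHS [L M T^-2], RHS [L M T^-2] → correct ✓
- E = ½mv²: LHS [L^2 M T^-2], RHS [L^2 M T^-2] → correct ✓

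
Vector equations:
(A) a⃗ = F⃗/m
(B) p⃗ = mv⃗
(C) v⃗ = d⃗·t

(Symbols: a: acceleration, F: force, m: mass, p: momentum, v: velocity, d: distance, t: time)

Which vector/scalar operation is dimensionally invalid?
(C) v⃗ = d⃗·t

(A) a⃗ = F⃗/m: LHS [L T^-2], RHS [L T^-2] ✓ — force (vector) divided by mass (scalar)
(B) p⃗ = mv⃗: LHS [L M T^-1], RHS [L M T^-1] ✓ — mass (scalar) times velocity (vector)
(C) v⃗ = d⃗·t: LHS [L T^-1], RHS [L T] ✗ — velocity is displacement per time; should be d⃗/t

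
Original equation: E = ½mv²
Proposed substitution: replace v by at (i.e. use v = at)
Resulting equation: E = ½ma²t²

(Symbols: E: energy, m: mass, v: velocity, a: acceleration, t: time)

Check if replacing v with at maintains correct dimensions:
Yes

[v] = [L T^-1] and [at] = [L T^-1]. These match, so the substitution replaces a quantity by one of the same dimensions and the result E = ½ma²t² has LHS [L^2 M T^-2] vs RHS [L^2 M T^-2] — still consistent.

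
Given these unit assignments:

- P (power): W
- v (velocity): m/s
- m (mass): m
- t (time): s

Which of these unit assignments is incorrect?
m

The variable m (mass) should have units kg, not m.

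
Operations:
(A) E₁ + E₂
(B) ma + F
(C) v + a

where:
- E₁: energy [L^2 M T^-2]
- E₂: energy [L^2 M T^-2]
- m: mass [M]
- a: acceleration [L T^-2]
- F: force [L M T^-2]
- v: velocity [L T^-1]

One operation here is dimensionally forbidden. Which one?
(C) v + a

(A) E₁ + E₂: E₁ [L^2 M T^-2] and E₂ [L^2 M T^-2] — same dimensions ✓
(B) ma + F: ma [L M T^-2] and F [L M T^-2] — same dimensions ✓
(C) v + a: v [L T^-1] and a [L T^-2] — different dimensions cannot be added/subtracted ✗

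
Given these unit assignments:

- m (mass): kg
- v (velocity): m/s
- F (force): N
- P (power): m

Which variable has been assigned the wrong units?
P

The variable P (power) should have units W, not m.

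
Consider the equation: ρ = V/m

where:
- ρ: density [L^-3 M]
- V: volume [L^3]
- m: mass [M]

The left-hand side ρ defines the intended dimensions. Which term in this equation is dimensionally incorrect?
The right-hand side term V/m

ρ has dimensions [L^-3 M], but V/m has dimensions [L^3 M^-1], so the term V/m is dimensionally wrong for ρ.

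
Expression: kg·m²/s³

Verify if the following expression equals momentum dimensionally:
No

The expression kg·m²/s³ has dimensions [L^2 M T^-3], but momentum has dimensions [L M T^-1].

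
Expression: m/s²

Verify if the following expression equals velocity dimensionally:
No

The expression m/s² has dimensions [L T^-2], but velocity has dimensions [L T^-1].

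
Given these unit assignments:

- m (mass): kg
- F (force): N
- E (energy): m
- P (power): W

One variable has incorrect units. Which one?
E

The variable E (energy) should have units J, not m.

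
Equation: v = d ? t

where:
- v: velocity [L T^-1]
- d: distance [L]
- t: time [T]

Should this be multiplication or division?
division (÷): v = d ÷ t

v [L T^-1]; d [L]; t [T].
d × t → [L T] ✗
d ÷ t → [L T^-1] ✓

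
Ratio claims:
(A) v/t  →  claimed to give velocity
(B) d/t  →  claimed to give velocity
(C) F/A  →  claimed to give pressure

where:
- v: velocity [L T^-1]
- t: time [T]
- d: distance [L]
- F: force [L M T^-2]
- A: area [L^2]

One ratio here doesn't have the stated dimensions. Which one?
(A) v/t does not give velocity

(A) v/t: [L T^-2] ≠ velocity [L T^-1] ✗
(B) d/t: [L T^-1] = velocity [L T^-1] ✓
(C) F/A: [L^-1 M T^-2] = pressure [L^-1 M T^-2] ✓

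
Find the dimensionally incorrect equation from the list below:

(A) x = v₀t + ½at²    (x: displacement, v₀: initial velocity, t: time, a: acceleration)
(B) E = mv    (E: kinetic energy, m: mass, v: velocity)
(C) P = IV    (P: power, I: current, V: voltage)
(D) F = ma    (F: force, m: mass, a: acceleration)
(B) E = mv

The equation (B) E = mv is dimensionally incorrect.

LHS (E): [L^2 M T^-2]
RHS (mv): [L M T^-1] ✗

The dimensions do not match. The other three equations balance.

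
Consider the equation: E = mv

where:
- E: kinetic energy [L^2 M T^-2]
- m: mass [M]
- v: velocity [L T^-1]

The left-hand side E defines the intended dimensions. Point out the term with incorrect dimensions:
The right-hand side term mv

E has dimensions [L^2 M T^-2], but mv has dimensions [L M T^-1], so the term mv is dimensionally wrong for E.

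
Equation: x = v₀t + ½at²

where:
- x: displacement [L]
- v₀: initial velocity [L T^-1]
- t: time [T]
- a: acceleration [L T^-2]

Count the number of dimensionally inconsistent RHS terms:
0

LHS x: [L]
- v₀t: [L] ✓
- ½at²: [L] ✓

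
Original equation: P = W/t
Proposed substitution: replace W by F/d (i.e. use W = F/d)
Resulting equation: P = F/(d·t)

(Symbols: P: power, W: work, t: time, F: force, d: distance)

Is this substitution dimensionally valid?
No

[W] = [L^2 M T^-2] and [F/d] = [M T^-2]. These differ, so the substitution replaces a quantity by one of different dimensions and the result P = F/(d·t) has LHS [L^2 M T^-3] vs RHS [M T^-3] — inconsistent.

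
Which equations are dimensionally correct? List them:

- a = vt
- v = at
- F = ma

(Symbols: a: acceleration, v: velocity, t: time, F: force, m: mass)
Dimensionally correct: v = at, F = ma
Dimensionally incorrect: a = vt
Ordered (correct first, then incorrect): v = at, F = ma, a = vt

- a = vt: LHS [L T^-2], RHS [L] → incorrect ✗
- v = at: LHS [L T^-1], RHS [L T^-1] → correct ✓
- F = ma: LHS [L M T^-2], RHS [L M T^-2] → correct ✓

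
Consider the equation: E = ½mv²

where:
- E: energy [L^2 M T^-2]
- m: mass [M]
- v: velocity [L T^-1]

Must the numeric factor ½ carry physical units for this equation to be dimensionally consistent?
No

E has dimensions [L^2 M T^-2] and mv² already has dimensions [L^2 M T^-2], so the equation balances without ½ contributing any dimensions. ½ is a pure (dimensionless) number; changing or removing it would not affect dimensional consistency.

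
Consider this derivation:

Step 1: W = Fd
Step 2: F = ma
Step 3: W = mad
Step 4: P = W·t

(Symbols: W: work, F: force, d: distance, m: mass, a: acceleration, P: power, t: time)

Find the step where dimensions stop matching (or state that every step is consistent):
Step 4

Step 1: W = Fd → LHS [L^2 M T^-2], RHS [L^2 M T^-2] ✓
Step 2: F = ma → LHS [L M T^-2], RHS [L M T^-2] ✓
Step 3: W = mad → LHS [L^2 M T^-2], RHS [L^2 M T^-2] ✓
Step 4: P = W·t → LHS [L^2 M T^-3], RHS [L^2 M T^-1] ✗

The first dimensional inconsistency appears in step 4: P = W·t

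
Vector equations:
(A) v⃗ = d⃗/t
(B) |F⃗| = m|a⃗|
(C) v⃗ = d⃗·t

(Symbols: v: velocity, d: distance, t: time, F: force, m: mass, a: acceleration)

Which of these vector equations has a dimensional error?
(C) v⃗ = d⃗·t

(A) v⃗ = d⃗/t: LHS [L T^-1], RHS [L T^-1] ✓ — displacement (vector) divided by time (scalar)
(B) |F⃗| = m|a⃗|: LHS [L M T^-2], RHS [L M T^-2] ✓ — magnitudes of vectors are scalars
(C) v⃗ = d⃗·t: LHS [L T^-1], RHS [L T] ✗ — velocity is displacement per time; should be d⃗/t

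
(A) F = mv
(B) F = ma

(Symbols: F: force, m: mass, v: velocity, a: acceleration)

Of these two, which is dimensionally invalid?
(A)

(A) F = mv: LHS [L M T^-2], RHS [L M T^-1] ✗
(B) F = ma: LHS [L M T^-2], RHS [L M T^-2] ✓

Expression (A) F = mv is dimensionally incorrect.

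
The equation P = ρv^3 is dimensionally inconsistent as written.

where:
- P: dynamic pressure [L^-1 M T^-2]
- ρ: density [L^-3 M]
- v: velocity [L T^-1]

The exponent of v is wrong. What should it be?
The exponent of v should be 2: P = ρv^2

The LHS P has dimensions [L^-1 M T^-2]; v has dimensions [L T^-1].
As written, the RHS ρv^3 (exponent 3 on v) has dimensions [M T^-3], which does not match.
With exponent 2, the RHS ρv^2 has dimensions [L^-1 M T^-2], matching the LHS.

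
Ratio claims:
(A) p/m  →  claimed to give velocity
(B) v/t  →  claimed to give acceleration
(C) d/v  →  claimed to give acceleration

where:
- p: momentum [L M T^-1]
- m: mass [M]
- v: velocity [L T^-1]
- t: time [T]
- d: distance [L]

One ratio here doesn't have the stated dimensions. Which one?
(C) d/v does not give acceleration

(A) p/m: [L T^-1] = velocity [L T^-1] ✓
(B) v/t: [L T^-2] = acceleration [L T^-2] ✓
(C) d/v: [T] ≠ acceleration [L T^-2] ✗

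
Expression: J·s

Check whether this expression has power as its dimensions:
No

The expression J·s has dimensions [L^2 M T^-1], but power has dimensions [L^2 M T^-3].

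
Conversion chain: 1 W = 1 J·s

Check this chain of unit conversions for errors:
The chain is incorrect (it contains an error).

Incorrect: Watt is J/s, not J·s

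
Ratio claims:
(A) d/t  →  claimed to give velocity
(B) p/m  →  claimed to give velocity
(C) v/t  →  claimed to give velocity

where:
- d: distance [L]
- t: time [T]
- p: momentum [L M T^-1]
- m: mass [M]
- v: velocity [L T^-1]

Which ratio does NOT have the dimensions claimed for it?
(C) v/t does not give velocity

(A) d/t: [L T^-1] = velocity [L T^-1] ✓
(B) p/m: [L T^-1] = velocity [L T^-1] ✓
(C) v/t: [L T^-2] ≠ velocity [L T^-1] ✗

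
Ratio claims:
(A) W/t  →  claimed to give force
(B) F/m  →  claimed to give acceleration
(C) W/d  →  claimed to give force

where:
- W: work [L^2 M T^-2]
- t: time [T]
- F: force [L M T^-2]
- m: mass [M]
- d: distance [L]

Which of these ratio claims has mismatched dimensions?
(A) W/t does not give force

(A) W/t: [L^2 M T^-3] ≠ force [L M T^-2] ✗
(B) F/m: [L T^-2] = acceleration [L T^-2] ✓
(C) W/d: [L M T^-2] = force [L M T^-2] ✓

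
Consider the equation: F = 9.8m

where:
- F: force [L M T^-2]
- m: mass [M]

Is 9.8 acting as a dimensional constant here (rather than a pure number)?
Yes

F has dimensions [L M T^-2], while m alone has dimensions [M]. For the equation to balance, the factor 9.8 must carry dimensions [L T^-2] — it is a dimensional constant (a numerical value of a physical quantity with its units suppressed), not a pure number.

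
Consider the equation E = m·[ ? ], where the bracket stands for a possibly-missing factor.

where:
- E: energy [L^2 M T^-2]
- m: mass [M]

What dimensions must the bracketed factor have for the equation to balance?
[L^2 T^-2] — velocity squared (e.g. v²)

E has dimensions [L^2 M T^-2]; m has dimensions [M].
The bracketed factor must supply [L^2 M T^-2] / [M] = [L^2 T^-2].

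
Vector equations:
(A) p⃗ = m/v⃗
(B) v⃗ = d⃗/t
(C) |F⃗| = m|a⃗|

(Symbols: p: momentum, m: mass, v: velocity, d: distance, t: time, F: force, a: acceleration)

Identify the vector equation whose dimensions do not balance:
(A) p⃗ = m/v⃗

(A) p⃗ = m/v⃗: LHS [L M T^-1], RHS [L^-1 M T] ✗ — momentum is mass times velocity; should be mv⃗ (and division by a vector is undefined)
(B) v⃗ = d⃗/t: LHS [L T^-1], RHS [L T^-1] ✓ — displacement (vector) divided by time (scalar)
(C) |F⃗| = m|a⃗|: LHS [L M T^-2], RHS [L M T^-2] ✓ — magnitudes of vectors are scalars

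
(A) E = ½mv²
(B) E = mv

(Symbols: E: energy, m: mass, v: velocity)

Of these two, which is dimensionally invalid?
(B)

(A) E = ½mv²: LHS [L^2 M T^-2], RHS [L^2 M T^-2] ✓
(B) E = mv: LHS [L^2 M T^-2], RHS [L M T^-1] ✗

Expression (B) E = mv is dimensionally incorrect.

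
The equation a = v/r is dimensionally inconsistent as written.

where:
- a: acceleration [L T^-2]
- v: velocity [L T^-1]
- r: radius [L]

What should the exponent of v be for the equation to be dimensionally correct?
The exponent of v should be 2: a = v^2/r

The LHS a has dimensions [L T^-2]; v has dimensions [L T^-1].
As written, the RHS v/r (exponent 1 on v) has dimensions [T^-1], which does not match.
With exponent 2, the RHS v^2/r has dimensions [L T^-2], matching the LHS.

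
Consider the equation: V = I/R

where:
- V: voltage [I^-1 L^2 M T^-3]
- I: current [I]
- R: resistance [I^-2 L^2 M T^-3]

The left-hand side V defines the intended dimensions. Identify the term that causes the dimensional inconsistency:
The right-hand side term I/R

V has dimensions [I^-1 L^2 M T^-3], but I/R has dimensions [I^3 L^-2 M^-1 T^3], so the term I/R is dimensionally wrong for V.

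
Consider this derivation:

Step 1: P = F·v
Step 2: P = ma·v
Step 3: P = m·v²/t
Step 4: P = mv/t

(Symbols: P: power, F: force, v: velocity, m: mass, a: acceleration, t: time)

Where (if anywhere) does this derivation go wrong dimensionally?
Step 4

Step 1: P = F·v → LHS [L^2 M T^-3], RHS [L^2 M T^-3] ✓
Step 2: P = ma·v → LHS [L^2 M T^-3], RHS [L^2 M T^-3] ✓
Step 3: P = m·v²/t → LHS [L^2 M T^-3], RHS [L^2 M T^-3] ✓
Step 4: P = mv/t → LHS [L^2 M T^-3], RHS [L M T^-2] ✗

The first dimensional inconsistency appears in step 4: P = mv/t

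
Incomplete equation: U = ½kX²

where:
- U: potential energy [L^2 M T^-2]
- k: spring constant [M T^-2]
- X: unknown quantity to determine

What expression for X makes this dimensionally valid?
X = x (displacement), dimensions [L]

U has dimensions [L^2 M T^-2]; the rest of the RHS (½k) has dimensions [M T^-2].
So X² must have dimensions [L^2], i.e. X has dimensions [L] — X = x (displacement).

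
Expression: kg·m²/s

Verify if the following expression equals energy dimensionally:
No

The expression kg·m²/s has dimensions [L^2 M T^-1], but energy has dimensions [L^2 M T^-2].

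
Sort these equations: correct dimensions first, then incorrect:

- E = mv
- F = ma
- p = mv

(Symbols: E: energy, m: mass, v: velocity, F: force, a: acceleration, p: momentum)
Dimensionally correct: F = ma, p = mv
Dimensionally incorrect: E = mv
Ordered (correct first, then incorrect): F = ma, p = mv, E = mv

- E = mv: LHS [L^2 M T^-2], RHS [L M T^-1] → incorrect ✗
- F = ma: LHS [L M T^-2], RHS [L M T^-2] → correct ✓
- p = mv: LHS [L M T^-1], RHS [L M T^-1] → correct ✓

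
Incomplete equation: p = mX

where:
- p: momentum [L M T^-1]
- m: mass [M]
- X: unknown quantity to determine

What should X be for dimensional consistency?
X = v (velocity), dimensions [L T^-1]

p has dimensions [L M T^-1]; the rest of the RHS (m) has dimensions [M].
So X must have dimensions [L T^-1] — X = v (velocity).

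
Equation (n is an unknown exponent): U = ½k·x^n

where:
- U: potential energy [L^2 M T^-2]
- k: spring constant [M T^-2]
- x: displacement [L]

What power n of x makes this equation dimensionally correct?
n = 2

U has dimensions [L^2 M T^-2]; x has dimensions [L].
The rest of the RHS has dimensions [M T^-2], so x^n must supply [L^2].
With n = 2: ½k·x^2 has dimensions [L^2 M T^-2], matching the LHS ✓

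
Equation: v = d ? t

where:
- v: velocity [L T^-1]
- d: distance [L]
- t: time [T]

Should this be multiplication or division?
division (÷): v = d ÷ t

v [L T^-1]; d [L]; t [T].
d × t → [L T] ✗
d ÷ t → [L T^-1] ✓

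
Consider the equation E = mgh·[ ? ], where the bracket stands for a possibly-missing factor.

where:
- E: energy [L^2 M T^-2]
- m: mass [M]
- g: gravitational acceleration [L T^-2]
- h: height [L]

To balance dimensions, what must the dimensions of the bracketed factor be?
Nothing is missing — the bracketed factor must be dimensionless.

E has dimensions [L^2 M T^-2] and mgh already has dimensions [L^2 M T^-2], so E = mgh is dimensionally complete.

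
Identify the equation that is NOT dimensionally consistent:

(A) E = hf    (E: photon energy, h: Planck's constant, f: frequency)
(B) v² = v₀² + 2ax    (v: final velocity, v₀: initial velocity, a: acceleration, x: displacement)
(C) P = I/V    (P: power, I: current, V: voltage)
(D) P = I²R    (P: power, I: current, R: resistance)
(C) P = I/V

The equation (C) P = I/V is dimensionally incorrect.

LHS (P): [L^2 M T^-3]
RHS (I/V): [I^2 L^-2 M^-1 T^3] ✗

The dimensions do not match. The other three equations balance.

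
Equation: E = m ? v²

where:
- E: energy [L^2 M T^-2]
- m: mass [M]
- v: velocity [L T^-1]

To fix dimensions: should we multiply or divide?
multiplication (×): E = m × v²

E [L^2 M T^-2]; m [M]; v² [L^2 T^-2].
m × v² → [L^2 M T^-2] ✓
m ÷ v² → [L^-2 M T^2] ✗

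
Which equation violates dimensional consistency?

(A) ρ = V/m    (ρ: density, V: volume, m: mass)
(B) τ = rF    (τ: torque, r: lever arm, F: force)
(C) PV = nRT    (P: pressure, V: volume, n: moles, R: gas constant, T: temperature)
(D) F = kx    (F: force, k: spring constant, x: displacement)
(A) ρ = V/m

The equation (A) ρ = V/m is dimensionally incorrect.

LHS (ρ): [L^-3 M]
RHS (V/m): [L^3 M^-1] ✗

The dimensions do not match. The other three equations balance.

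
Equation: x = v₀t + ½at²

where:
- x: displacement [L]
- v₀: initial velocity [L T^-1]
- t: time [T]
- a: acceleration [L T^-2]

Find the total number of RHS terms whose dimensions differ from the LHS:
0

LHS x: [L]
- v₀t: [L] ✓
- ½at²: [L] ✓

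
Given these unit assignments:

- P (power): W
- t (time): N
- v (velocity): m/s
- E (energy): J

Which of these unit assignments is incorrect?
t

The variable t (time) should have units s, not N.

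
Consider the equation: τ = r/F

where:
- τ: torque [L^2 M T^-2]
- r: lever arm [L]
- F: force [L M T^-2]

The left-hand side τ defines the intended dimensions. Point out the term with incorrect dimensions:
The right-hand side term r/F

τ has dimensions [L^2 M T^-2], but r/F has dimensions [M^-1 T^2], so the term r/F is dimensionally wrong for τ.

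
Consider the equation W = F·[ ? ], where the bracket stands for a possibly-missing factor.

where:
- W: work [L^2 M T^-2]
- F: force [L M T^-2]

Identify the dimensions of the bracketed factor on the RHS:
[L] — length (e.g. a distance d)

W has dimensions [L^2 M T^-2]; F has dimensions [L M T^-2].
The bracketed factor must supply [L^2 M T^-2] / [L M T^-2] = [L].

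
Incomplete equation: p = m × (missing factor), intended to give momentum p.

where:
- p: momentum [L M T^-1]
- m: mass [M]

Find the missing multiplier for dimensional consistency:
v (velocity), dimensions [L T^-1]

p has dimensions [L M T^-1] and m has dimensions [M].
The missing factor must have dimensions [L M T^-1] / [M] = [L T^-1], i.e. velocity (v).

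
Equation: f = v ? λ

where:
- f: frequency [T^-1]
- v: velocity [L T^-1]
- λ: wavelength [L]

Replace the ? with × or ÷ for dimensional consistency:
division (÷): f = v ÷ λ

f [T^-1]; v [L T^-1]; λ [L].
v × λ → [L^2 T^-1] ✗
v ÷ λ → [T^-1] ✓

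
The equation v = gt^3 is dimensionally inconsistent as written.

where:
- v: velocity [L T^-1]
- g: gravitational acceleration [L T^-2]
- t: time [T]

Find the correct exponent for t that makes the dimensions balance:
The exponent of t should be 1: v = gt

The LHS v has dimensions [L T^-1]; t has dimensions [T].
As written, the RHS gt^3 (exponent 3 on t) has dimensions [L T], which does not match.
With exponent 1, the RHS gt has dimensions [L T^-1], matching the LHS.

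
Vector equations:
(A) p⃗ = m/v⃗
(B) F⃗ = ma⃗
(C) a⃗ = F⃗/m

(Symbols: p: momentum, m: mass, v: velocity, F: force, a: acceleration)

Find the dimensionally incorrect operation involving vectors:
(A) p⃗ = m/v⃗

(A) p⃗ = m/v⃗: LHS [L M T^-1], RHS [L^-1 M T] ✗ — momentum is mass times velocity; should be mv⃗ (and division by a vector is undefined)
(B) F⃗ = ma⃗: LHS [L M T^-2], RHS [L M T^-2] ✓ — Force and acceleration are vectors, mass is a scalar
(C) a⃗ = F⃗/m: LHS [L T^-2], RHS [L T^-2] ✓ — force (vector) divided by mass (scalar)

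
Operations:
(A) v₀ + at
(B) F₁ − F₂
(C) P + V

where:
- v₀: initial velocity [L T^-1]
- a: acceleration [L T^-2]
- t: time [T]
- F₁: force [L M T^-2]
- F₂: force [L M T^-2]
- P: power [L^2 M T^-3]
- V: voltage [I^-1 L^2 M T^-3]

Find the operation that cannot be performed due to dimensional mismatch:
(C) P + V

(A) v₀ + at: v₀ [L T^-1] and at [L T^-1] — same dimensions ✓
(B) F₁ − F₂: F₁ [L M T^-2] and F₂ [L M T^-2] — same dimensions ✓
(C) P + V: P [L^2 M T^-3] and V [I^-1 L^2 M T^-3] — different dimensions cannot be added/subtracted ✗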